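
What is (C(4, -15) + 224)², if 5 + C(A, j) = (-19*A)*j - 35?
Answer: 1752976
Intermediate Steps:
C(A, j) = -40 - 19*A*j (C(A, j) = -5 + ((-19*A)*j - 35) = -5 + (-19*A*j - 35) = -5 + (-35 - 19*A*j) = -40 - 19*A*j)
(C(4, -15) + 224)² = ((-40 - 19*4*(-15)) + 224)² = ((-40 + 1140) + 224)² = (1100 + 224)² = 1324² = 1752976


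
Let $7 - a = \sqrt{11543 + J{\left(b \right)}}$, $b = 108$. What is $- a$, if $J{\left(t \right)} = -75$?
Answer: $-7 + 2 \sqrt{2867} \approx 100.09$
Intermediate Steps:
$a = 7 - 2 \sqrt{2867}$ ($a = 7 - \sqrt{11543 - 75} = 7 - \sqrt{11468} = 7 - 2 \sqrt{2867} \approx -100.09$)
$- a = - (7 - 2 \sqrt{2867}) = -7 + 2 \sqrt{2867}$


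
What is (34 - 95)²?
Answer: 3721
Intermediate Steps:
(34 - 95)² = (-61)² = 3721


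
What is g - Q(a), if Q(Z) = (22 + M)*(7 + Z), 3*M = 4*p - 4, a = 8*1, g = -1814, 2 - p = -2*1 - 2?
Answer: -2244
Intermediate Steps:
p = 6 (p = 2 - (-2*1 - 2) = 2 - (-2 - 2) = 2 - 1*(-4) = 2 + 4 = 6)
a = 8
M = 20/3 (M = (4*6 - 4)/3 = (24 - 4)/3 = (⅓)*20 = 20/3 ≈ 6.6667)
Q(Z) = 602/3 + 86*Z/3 (Q(Z) = (22 + 20/3)*(7 + Z) = 86*(7 + Z)/3 = 602/3 + 86*Z/3)
g - Q(a) = -1814 - (602/3 + (86/3)*8) = -1814 - (602/3 + 688/3) = -1814 - 1*430 = -1814 - 430 = -2244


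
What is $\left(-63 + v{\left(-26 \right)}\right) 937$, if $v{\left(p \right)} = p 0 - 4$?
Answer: $-62779$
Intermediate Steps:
$v{\left(p \right)} = -4$ ($v{\left(p \right)} = 0 - 4 = -4$)
$\left(-63 + v{\left(-26 \right)}\right) 937 = \left(-63 - 4\right) 937 = \left(-67\right) 937 = -62779$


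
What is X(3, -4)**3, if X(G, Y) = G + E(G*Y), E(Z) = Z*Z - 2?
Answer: 3048625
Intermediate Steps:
E(Z) = -2 + Z**2 (E(Z) = Z**2 - 2 = -2 + Z**2)
X(G, Y) = -2 + G + G**2*Y**2 (X(G, Y) = G + (-2 + (G*Y)**2) = G + (-2 + G**2*Y**2) = -2 + G + G**2*Y**2)
X(3, -4)**3 = (-2 + 3 + 3**2*(-4)**2)**3 = (-2 + 3 + 9*16)**3 = (-2 + 3 + 144)**3 = 145**3 = 3048625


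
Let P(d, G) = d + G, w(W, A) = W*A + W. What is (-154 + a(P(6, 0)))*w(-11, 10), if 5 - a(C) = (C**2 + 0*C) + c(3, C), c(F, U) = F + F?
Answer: 23111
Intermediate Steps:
c(F, U) = 2*F
w(W, A) = W + A*W (w(W, A) = A*W + W = W + A*W)
P(d, G) = G + d
a(C) = -1 - C**2 (a(C) = 5 - ((C**2 + 0*C) + 2*3) = 5 - ((C**2 + 0) + 6) = 5 - (C**2 + 6) = 5 - (6 + C**2) = 5 + (-6 - C**2) = -1 - C**2)
(-154 + a(P(6, 0)))*w(-11, 10) = (-154 + (-1 - (0 + 6)**2))*(-11*(1 + 10)) = (-154 + (-1 - 1*6**2))*(-11*11) = (-154 + (-1 - 1*36))*(-121) = (-154 + (-1 - 36))*(-121) = (-154 - 37)*(-121) = -191*(-121) = 23111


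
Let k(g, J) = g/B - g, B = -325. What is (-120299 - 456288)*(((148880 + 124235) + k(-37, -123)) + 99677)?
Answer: -69864736586194/325 ≈ -2.1497e+11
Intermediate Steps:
k(g, J) = -326*g/325 (k(g, J) = g/(-325) - g = g*(-1/325) - g = -g/325 - g = -326*g/325)
(-120299 - 456288)*(((148880 + 124235) + k(-37, -123)) + 99677) = (-120299 - 456288)*(((148880 + 124235) - 326/325*(-37)) + 99677) = -576587*((273115 + 12062/325) + 99677) = -576587*(88774437/325 + 99677) = -576587*121169462/325 = -69864736586194/325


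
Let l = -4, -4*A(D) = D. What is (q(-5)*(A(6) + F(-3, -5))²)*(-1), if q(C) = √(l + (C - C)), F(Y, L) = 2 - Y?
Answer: -49*I/2 ≈ -24.5*I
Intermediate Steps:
A(D) = -D/4
q(C) = 2*I (q(C) = √(-4 + (C - C)) = √(-4 + 0) = √(-4) = 2*I)
(q(-5)*(A(6) + F(-3, -5))²)*(-1) = ((2*I)*(-¼*6 + (2 - 1*(-3)))²)*(-1) = ((2*I)*(-3/2 + (2 + 3))²)*(-1) = ((2*I)*(-3/2 + 5)²)*(-1) = ((2*I)*(7/2)²)*(-1) = ((2*I)*(49/4))*(-1) = (49*I/2)*(-1) = -49*I/2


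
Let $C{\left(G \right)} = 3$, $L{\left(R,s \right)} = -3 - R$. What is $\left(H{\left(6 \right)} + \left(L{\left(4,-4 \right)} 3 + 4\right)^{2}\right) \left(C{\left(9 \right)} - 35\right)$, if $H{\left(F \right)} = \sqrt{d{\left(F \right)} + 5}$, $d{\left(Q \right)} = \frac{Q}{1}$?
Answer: $-9248 - 32 \sqrt{11} \approx -9354.1$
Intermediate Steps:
$d{\left(Q \right)} = Q$ ($d{\left(Q \right)} = Q 1 = Q$)
$H{\left(F \right)} = \sqrt{5 + F}$ ($H{\left(F \right)} = \sqrt{F + 5} = \sqrt{5 + F}$)
$\left(H{\left(6 \right)} + \left(L{\left(4,-4 \right)} 3 + 4\right)^{2}\right) \left(C{\left(9 \right)} - 35\right) = \left(\sqrt{5 + 6} + \left(\left(-3 - 4\right) 3 + 4\right)^{2}\right) \left(3 - 35\right) = \left(\sqrt{11} + \left(\left(-3 - 4\right) 3 + 4\right)^{2}\right) \left(-32\right) = \left(\sqrt{11} + \left(\left(-7\right) 3 + 4\right)^{2}\right) \left(-32\right) = \left(\sqrt{11} + \left(-21 + 4\right)^{2}\right) \left(-32\right) = \left(\sqrt{11} + \left(-17\right)^{2}\right) \left(-32\right) = \left(\sqrt{11} + 289\right) \left(-32\right) = \left(289 + \sqrt{11}\right) \left(-32\right) = -9248 - 32 \sqrt{11}$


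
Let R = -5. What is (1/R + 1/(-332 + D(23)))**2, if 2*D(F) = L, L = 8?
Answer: 110889/2689600 ≈ 0.041229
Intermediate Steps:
D(F) = 4 (D(F) = (1/2)*8 = 4)
(1/R + 1/(-332 + D(23)))**2 = (1/(-5) + 1/(-332 + 4))**2 = (-1/5 + 1/(-328))**2 = (-1/5 - 1/328)**2 = (-333/1640)**2 = 110889/2689600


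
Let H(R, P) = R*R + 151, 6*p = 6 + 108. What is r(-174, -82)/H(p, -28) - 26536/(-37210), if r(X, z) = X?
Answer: 1777973/4762880 ≈ 0.37330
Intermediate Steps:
p = 19 (p = (6 + 108)/6 = (1/6)*114 = 19)
H(R, P) = 151 + R**2 (H(R, P) = R**2 + 151 = 151 + R**2)
r(-174, -82)/H(p, -28) - 26536/(-37210) = -174/(151 + 19**2) - 26536/(-37210) = -174/(151 + 361) - 26536*(-1/37210) = -174/512 + 13268/18605 = -174*1/512 + 13268/18605 = -87/256 + 13268/18605 = 1777973/4762880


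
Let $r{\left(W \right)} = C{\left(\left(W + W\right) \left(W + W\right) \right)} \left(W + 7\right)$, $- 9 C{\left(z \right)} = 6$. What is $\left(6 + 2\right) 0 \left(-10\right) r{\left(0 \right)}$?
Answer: $0$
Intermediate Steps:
$C{\left(z \right)} = - \frac{2}{3}$ ($C{\left(z \right)} = \left(- \frac{1}{9}\right) 6 = - \frac{2}{3}$)
$r{\left(W \right)} = - \frac{14}{3} - \frac{2 W}{3}$ ($r{\left(W \right)} = - \frac{2 \left(W + 7\right)}{3} = - \frac{2 \left(7 + W\right)}{3} = - \frac{14}{3} - \frac{2 W}{3}$)
$\left(6 + 2\right) 0 \left(-10\right) r{\left(0 \right)} = \left(6 + 2\right) 0 \left(-10\right) \left(- \frac{14}{3} - 0\right) = 8 \cdot 0 \left(-10\right) \left(- \frac{14}{3} + 0\right) = 0 \left(-10\right) \left(- \frac{14}{3}\right) = 0 \left(- \frac{14}{3}\right) = 0$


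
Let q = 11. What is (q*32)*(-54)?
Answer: -19008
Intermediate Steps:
(q*32)*(-54) = (11*32)*(-54) = 352*(-54) = -19008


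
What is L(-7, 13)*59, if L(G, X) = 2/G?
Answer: -118/7 ≈ -16.857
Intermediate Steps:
L(-7, 13)*59 = (2/(-7))*59 = (2*(-1/7))*59 = -2/7*59 = -118/7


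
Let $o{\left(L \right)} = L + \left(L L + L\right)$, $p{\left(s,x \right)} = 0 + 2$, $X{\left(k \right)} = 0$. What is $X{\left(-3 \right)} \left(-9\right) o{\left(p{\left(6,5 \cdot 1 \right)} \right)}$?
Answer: $0$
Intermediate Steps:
$p{\left(s,x \right)} = 2$
$o{\left(L \right)} = L^{2} + 2 L$ ($o{\left(L \right)} = L + \left(L^{2} + L\right) = L + \left(L + L^{2}\right) = L^{2} + 2 L$)
$X{\left(-3 \right)} \left(-9\right) o{\left(p{\left(6,5 \cdot 1 \right)} \right)} = 0 \left(-9\right) 2 \left(2 + 2\right) = 0 \cdot 2 \cdot 4 = 0 \cdot 8 = 0$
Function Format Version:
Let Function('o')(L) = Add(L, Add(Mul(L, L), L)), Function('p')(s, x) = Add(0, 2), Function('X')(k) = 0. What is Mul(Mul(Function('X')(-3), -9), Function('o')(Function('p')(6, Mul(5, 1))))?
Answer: 0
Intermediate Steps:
Function('p')(s, x) = 2
Function('o')(L) = Add(Pow(L, 2), Mul(2, L)) (Function('o')(L) = Add(L, Add(Pow(L, 2), L)) = Add(L, Add(L, Pow(L, 2))) = Add(Pow(L, 2), Mul(2, L)))
Mul(Mul(Function('X')(-3), -9), Function('o')(Function('p')(6, Mul(5, 1)))) = Mul(Mul(0, -9), Mul(2, Add(2, 2))) = Mul(0, Mul(2, 4)) = Mul(0, 8) = 0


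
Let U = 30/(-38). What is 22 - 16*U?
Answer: 658/19 ≈ 34.632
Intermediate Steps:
U = -15/19 (U = 30*(-1/38) = -15/19 ≈ -0.78947)
22 - 16*U = 22 - 16*(-15/19) = 22 + 240/19 = 658/19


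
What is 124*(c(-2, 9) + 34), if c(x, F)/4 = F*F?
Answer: 44392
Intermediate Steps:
c(x, F) = 4*F**2 (c(x, F) = 4*(F*F) = 4*F**2)
124*(c(-2, 9) + 34) = 124*(4*9**2 + 34) = 124*(4*81 + 34) = 124*(324 + 34) = 124*358 = 44392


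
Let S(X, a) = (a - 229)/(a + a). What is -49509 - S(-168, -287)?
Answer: -14209341/287 ≈ -49510.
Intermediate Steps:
S(X, a) = (-229 + a)/(2*a) (S(X, a) = (-229 + a)/((2*a)) = (-229 + a)*(1/(2*a)) = (-229 + a)/(2*a))
-49509 - S(-168, -287) = -49509 - (-229 - 287)/(2*(-287)) = -49509 - (-1)*(-516)/(2*287) = -49509 - 1*258/287 = -49509 - 258/287 = -14209341/287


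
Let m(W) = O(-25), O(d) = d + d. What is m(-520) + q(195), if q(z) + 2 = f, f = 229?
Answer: 177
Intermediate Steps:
O(d) = 2*d
q(z) = 227 (q(z) = -2 + 229 = 227)
m(W) = -50 (m(W) = 2*(-25) = -50)
m(-520) + q(195) = -50 + 227 = 177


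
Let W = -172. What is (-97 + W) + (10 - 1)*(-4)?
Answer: -305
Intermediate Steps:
(-97 + W) + (10 - 1)*(-4) = (-97 - 172) + (10 - 1)*(-4) = -269 + 9*(-4) = -269 - 36 = -305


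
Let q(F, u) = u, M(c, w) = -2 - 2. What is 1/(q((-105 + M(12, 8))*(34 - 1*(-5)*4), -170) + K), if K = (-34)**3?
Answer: -1/39474 ≈ -2.5333e-5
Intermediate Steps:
M(c, w) = -4
K = -39304
1/(q((-105 + M(12, 8))*(34 - 1*(-5)*4), -170) + K) = 1/(-170 - 39304) = 1/(-39474) = -1/39474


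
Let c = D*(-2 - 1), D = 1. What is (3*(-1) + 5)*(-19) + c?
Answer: -41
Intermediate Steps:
c = -3 (c = 1*(-2 - 1) = 1*(-3) = -3)
(3*(-1) + 5)*(-19) + c = (3*(-1) + 5)*(-19) - 3 = (-3 + 5)*(-19) - 3 = 2*(-19) - 3 = -38 - 3 = -41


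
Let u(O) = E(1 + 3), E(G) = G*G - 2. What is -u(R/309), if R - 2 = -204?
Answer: -14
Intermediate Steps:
R = -202 (R = 2 - 204 = -202)
E(G) = -2 + G² (E(G) = G² - 2 = -2 + G²)
u(O) = 14 (u(O) = -2 + (1 + 3)² = -2 + 4² = -2 + 16 = 14)
-u(R/309) = -1*14 = -14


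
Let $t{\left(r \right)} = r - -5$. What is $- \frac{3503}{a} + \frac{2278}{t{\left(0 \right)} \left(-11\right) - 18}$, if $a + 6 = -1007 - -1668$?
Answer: $- \frac{1747809}{47815} \approx -36.554$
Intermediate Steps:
$t{\left(r \right)} = 5 + r$ ($t{\left(r \right)} = r + 5 = 5 + r$)
$a = 655$ ($a = -6 - -661 = -6 + \left(-1007 + 1668\right) = -6 + 661 = 655$)
$- \frac{3503}{a} + \frac{2278}{t{\left(0 \right)} \left(-11\right) - 18} = - \frac{3503}{655} + \frac{2278}{\left(5 + 0\right) \left(-11\right) - 18} = \left(-3503\right) \frac{1}{655} + \frac{2278}{5 \left(-11\right) - 18} = - \frac{3503}{655} + \frac{2278}{-55 - 18} = - \frac{3503}{655} + \frac{2278}{-73} = - \frac{3503}{655} + 2278 \left(- \frac{1}{73}\right) = - \frac{3503}{655} - \frac{2278}{73} = - \frac{1747809}{47815}$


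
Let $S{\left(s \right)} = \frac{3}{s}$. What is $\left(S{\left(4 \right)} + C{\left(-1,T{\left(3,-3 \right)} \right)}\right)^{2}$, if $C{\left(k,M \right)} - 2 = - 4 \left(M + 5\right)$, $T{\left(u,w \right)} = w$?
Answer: $\frac{441}{16} \approx 27.563$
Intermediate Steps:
$C{\left(k,M \right)} = -18 - 4 M$ ($C{\left(k,M \right)} = 2 - 4 \left(M + 5\right) = 2 - 4 \left(5 + M\right) = 2 - \left(20 + 4 M\right) = -18 - 4 M$)
$\left(S{\left(4 \right)} + C{\left(-1,T{\left(3,-3 \right)} \right)}\right)^{2} = \left(\frac{3}{4} - 6\right)^{2} = \left(- \frac{21}{4}\right)^{2} = \frac{441}{16}$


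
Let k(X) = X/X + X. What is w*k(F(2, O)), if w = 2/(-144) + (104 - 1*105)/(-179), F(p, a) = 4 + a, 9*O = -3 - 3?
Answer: -1391/38664 ≈ -0.035977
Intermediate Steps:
O = -⅔ (O = (-3 - 3)/9 = (⅑)*(-6) = -⅔ ≈ -0.66667)
k(X) = 1 + X
w = -107/12888 (w = 2*(-1/144) + (104 - 105)*(-1/179) = -1/72 - 1*(-1/179) = -1/72 + 1/179 = -107/12888 ≈ -0.0083023)
w*k(F(2, O)) = -107*(1 + (4 - ⅔))/12888 = -107*(1 + 10/3)/12888 = -107/12888*13/3 = -1391/38664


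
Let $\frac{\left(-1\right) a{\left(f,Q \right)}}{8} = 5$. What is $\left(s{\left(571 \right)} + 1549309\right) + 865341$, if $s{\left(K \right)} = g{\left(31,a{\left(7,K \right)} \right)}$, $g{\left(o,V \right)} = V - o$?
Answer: $2414579$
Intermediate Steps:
$a{\left(f,Q \right)} = -40$ ($a{\left(f,Q \right)} = \left(-8\right) 5 = -40$)
$s{\left(K \right)} = -71$ ($s{\left(K \right)} = -40 - 31 = -71$)
$\left(s{\left(571 \right)} + 1549309\right) + 865341 = \left(-71 + 1549309\right) + 865341 = 1549238 + 865341 = 2414579$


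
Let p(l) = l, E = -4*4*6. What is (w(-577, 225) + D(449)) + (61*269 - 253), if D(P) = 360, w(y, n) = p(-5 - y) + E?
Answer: 16992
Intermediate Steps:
E = -96 (E = -16*6 = -96)
w(y, n) = -101 - y (w(y, n) = (-5 - y) - 96 = -101 - y)
(w(-577, 225) + D(449)) + (61*269 - 253) = ((-101 - 1*(-577)) + 360) + (61*269 - 253) = ((-101 + 577) + 360) + (16409 - 253) = (476 + 360) + 16156 = 836 + 16156 = 16992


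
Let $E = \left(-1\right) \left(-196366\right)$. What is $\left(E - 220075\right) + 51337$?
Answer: $27628$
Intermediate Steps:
$E = 196366$
$\left(E - 220075\right) + 51337 = \left(196366 - 220075\right) + 51337 = -23709 + 51337 = 27628$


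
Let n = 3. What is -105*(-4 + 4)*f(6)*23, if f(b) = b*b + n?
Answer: 0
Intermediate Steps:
f(b) = 3 + b² (f(b) = b*b + 3 = b² + 3 = 3 + b²)
-105*(-4 + 4)*f(6)*23 = -105*(-4 + 4)*(3 + 6²)*23 = -0*(3 + 36)*23 = -0*39*23 = -105*0*23 = 0*23 = 0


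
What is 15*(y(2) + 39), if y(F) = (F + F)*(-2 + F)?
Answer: 585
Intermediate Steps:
y(F) = 2*F*(-2 + F) (y(F) = (2*F)*(-2 + F) = 2*F*(-2 + F))
15*(y(2) + 39) = 15*(2*2*(-2 + 2) + 39) = 15*(2*2*0 + 39) = 15*(0 + 39) = 15*39 = 585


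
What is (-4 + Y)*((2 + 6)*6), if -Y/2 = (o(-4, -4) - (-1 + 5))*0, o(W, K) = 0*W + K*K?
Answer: -192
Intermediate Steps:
o(W, K) = K**2 (o(W, K) = 0 + K**2 = K**2)
Y = 0 (Y = -2*((-4)**2 - (-1 + 5))*0 = -2*(16 - 1*4)*0 = -2*(16 - 4)*0 = -24*0 = -2*0 = 0)
(-4 + Y)*((2 + 6)*6) = (-4 + 0)*((2 + 6)*6) = -32*6 = -4*48 = -192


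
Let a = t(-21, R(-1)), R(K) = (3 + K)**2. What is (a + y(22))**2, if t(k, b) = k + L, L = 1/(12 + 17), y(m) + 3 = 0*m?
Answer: 483025/841 ≈ 574.35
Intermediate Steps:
y(m) = -3 (y(m) = -3 + 0*m = -3 + 0 = -3)
L = 1/29 ≈ 0.034483
t(k, b) = 1/29 + k (t(k, b) = k + 1/29 = 1/29 + k)
a = -608/29 (a = 1/29 - 21 = -608/29 ≈ -20.966)
(a + y(22))**2 = (-608/29 - 3)**2 = (-695/29)**2 = 483025/841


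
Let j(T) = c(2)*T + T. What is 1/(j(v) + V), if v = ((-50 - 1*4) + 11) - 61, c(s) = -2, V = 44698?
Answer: 1/44802 ≈ 2.2320e-5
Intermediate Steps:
v = -104 (v = ((-50 - 4) + 11) - 61 = (-54 + 11) - 61 = -43 - 61 = -104)
j(T) = -T (j(T) = -2*T + T = -T)
1/(j(v) + V) = 1/(-1*(-104) + 44698) = 1/(104 + 44698) = 1/44802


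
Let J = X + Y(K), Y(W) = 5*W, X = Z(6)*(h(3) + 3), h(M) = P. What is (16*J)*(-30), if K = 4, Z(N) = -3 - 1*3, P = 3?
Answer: 7680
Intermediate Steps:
h(M) = 3
Z(N) = -6 (Z(N) = -3 - 3 = -6)
X = -36 (X = -6*(3 + 3) = -6*6 = -36)
J = -16 (J = -36 + 5*4 = -36 + 20 = -16)
(16*J)*(-30) = (16*(-16))*(-30) = -256*(-30) = 7680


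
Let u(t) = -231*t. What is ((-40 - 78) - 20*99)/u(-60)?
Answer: -1049/6930 ≈ -0.15137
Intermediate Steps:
((-40 - 78) - 20*99)/u(-60) = ((-40 - 78) - 20*99)/((-231*(-60))) = (-118 - 1980)/13860 = -2098*1/13860 = -1049/6930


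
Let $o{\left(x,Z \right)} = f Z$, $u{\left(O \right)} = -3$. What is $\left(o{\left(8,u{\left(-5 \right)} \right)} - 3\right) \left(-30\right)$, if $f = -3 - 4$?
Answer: $-540$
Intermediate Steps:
$f = -7$ ($f = -3 - 4 = -7$)
$o{\left(x,Z \right)} = - 7 Z$
$\left(o{\left(8,u{\left(-5 \right)} \right)} - 3\right) \left(-30\right) = \left(\left(-7\right) \left(-3\right) - 3\right) \left(-30\right) = \left(21 - 3\right) \left(-30\right) = 18 \left(-30\right) = -540$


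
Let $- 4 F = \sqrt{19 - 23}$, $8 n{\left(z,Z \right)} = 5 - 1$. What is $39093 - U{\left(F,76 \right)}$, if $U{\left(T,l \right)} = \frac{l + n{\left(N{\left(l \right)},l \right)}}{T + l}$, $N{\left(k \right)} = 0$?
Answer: $\frac{903220509}{23105} - \frac{153 i}{23105} \approx 39092.0 - 0.0066219 i$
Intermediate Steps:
$n{\left(z,Z \right)} = \frac{1}{2}$ ($n{\left(z,Z \right)} = \frac{5 - 1}{8} = \frac{1}{8} \cdot 4 = \frac{1}{2}$)
$F = - \frac{i}{2}$ ($F = - \frac{\sqrt{19 - 23}}{4} = - \frac{\sqrt{-4}}{4} = - \frac{2 i}{4} = - \frac{i}{2} \approx - 0.5 i$)
$U{\left(T,l \right)} = \frac{\frac{1}{2} + l}{T + l}$ ($U{\left(T,l \right)} = \frac{l + \frac{1}{2}}{T + l} = \frac{\frac{1}{2} + l}{T + l}$)
$39093 - U{\left(F,76 \right)} = 39093 - \frac{\frac{1}{2} + 76}{- \frac{i}{2} + 76} = 39093 - \frac{1}{76 - \frac{i}{2}} \cdot \frac{153}{2} = 39093 - \frac{4 \left(76 + \frac{i}{2}\right)}{23105} \cdot \frac{153}{2} = 39093 - \frac{306 \left(76 + \frac{i}{2}\right)}{23105}$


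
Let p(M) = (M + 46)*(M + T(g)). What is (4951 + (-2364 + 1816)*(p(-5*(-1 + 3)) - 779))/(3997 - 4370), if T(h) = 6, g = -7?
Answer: -510755/373 ≈ -1369.3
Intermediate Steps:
p(M) = (6 + M)*(46 + M) (p(M) = (M + 46)*(M + 6) = (46 + M)*(6 + M) = (6 + M)*(46 + M))
(4951 + (-2364 + 1816)*(p(-5*(-1 + 3)) - 779))/(3997 - 4370) = (4951 + (-2364 + 1816)*((276 + (-5*(-1 + 3))² + 52*(-5*(-1 + 3))) - 779))/(3997 - 4370) = (4951 - 548*((276 + (-5*2)² + 52*(-5*2)) - 779))/(-373) = (4951 - 548*((276 + (-10)² + 52*(-10)) - 779))*(-1/373) = (4951 - 548*((276 + 100 - 520) - 779))*(-1/373) = (4951 - 548*(-144 - 779))*(-1/373) = (4951 - 548*(-923))*(-1/373) = (4951 + 505804)*(-1/373) = 510755*(-1/373) = -510755/373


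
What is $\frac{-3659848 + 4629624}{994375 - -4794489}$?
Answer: $\frac{60611}{361804} \approx 0.16752$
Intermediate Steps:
$\frac{-3659848 + 4629624}{994375 - -4794489} = \frac{969776}{994375 + 4794489} = \frac{969776}{5788864} = 969776 \cdot \frac{1}{5788864} = \frac{60611}{361804}$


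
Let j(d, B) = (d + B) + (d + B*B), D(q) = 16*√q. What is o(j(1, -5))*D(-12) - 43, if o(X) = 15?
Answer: -43 + 480*I*√3 ≈ -43.0 + 831.38*I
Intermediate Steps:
j(d, B) = B + B² + 2*d (j(d, B) = (B + d) + (d + B²) = B + B² + 2*d)
o(j(1, -5))*D(-12) - 43 = 15*(16*√(-12)) - 43 = 15*(16*(2*I*√3)) - 43 = 15*(32*I*√3) - 43 = 480*I*√3 - 43 = -43 + 480*I*√3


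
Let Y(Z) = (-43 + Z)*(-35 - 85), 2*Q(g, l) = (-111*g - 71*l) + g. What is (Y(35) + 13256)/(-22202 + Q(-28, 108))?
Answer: -1777/3062 ≈ -0.58034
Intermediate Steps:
Q(g, l) = -55*g - 71*l/2 (Q(g, l) = ((-111*g - 71*l) + g)/2 = (-110*g - 71*l)/2 = -55*g - 71*l/2)
Y(Z) = 5160 - 120*Z (Y(Z) = (-43 + Z)*(-120) = 5160 - 120*Z)
(Y(35) + 13256)/(-22202 + Q(-28, 108)) = ((5160 - 120*35) + 13256)/(-22202 + (-55*(-28) - 71/2*108)) = ((5160 - 4200) + 13256)/(-22202 + (1540 - 3834)) = (960 + 13256)/(-22202 - 2294) = 14216/(-24496) = 14216*(-1/24496) = -1777/3062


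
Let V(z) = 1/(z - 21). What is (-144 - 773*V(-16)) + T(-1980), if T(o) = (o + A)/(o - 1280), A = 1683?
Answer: -14838311/120620 ≈ -123.02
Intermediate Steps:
T(o) = (1683 + o)/(-1280 + o) (T(o) = (o + 1683)/(o - 1280) = (1683 + o)/(-1280 + o))
V(z) = 1/(-21 + z)
(-144 - 773*V(-16)) + T(-1980) = (-144 - 773/(-21 - 16)) + (1683 - 1980)/(-1280 - 1980) = (-144 - 773/(-37)) - 297/(-3260) = (-144 - 773*(-1/37)) - 1/3260*(-297) = (-144 + 773/37) + 297/3260 = -4555/37 + 297/3260 = -14838311/120620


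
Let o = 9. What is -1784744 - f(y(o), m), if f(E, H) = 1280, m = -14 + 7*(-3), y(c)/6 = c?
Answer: -1786024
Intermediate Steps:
y(c) = 6*c
m = -35 (m = -14 - 21 = -35)
-1784744 - f(y(o), m) = -1784744 - 1*1280 = -1784744 - 1280 = -1786024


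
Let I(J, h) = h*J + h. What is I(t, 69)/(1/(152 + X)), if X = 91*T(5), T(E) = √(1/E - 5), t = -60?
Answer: -618792 - 740922*I*√30/5 ≈ -6.1879e+5 - 8.1164e+5*I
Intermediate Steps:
I(J, h) = h + J*h (I(J, h) = J*h + h = h + J*h)
T(E) = √(-5 + 1/E) (T(E) = √(1/E - 5) = √(-5 + 1/E))
X = 182*I*√30/5 (X = 91*√(-5 + 1/5) = 91*√(-5 + ⅕) = 91*√(-24/5) = 91*(2*I*√30/5) = 182*I*√30/5 ≈ 199.37*I)
I(t, 69)/(1/(152 + X)) = (69*(1 - 60))/(1/(152 + 182*I*√30/5)) = (69*(-59))*(152 + 182*I*√30/5) = -4071*(152 + 182*I*√30/5) = -618792 - 740922*I*√30/5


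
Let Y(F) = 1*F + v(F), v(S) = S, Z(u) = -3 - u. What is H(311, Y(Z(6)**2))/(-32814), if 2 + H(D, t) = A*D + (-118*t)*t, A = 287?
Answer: 3007537/32814 ≈ 91.654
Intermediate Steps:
Y(F) = 2*F (Y(F) = 1*F + F = F + F = 2*F)
H(D, t) = -2 - 118*t**2 + 287*D (H(D, t) = -2 + (287*D + (-118*t)*t) = -2 + (287*D - 118*t**2) = -2 + (-118*t**2 + 287*D) = -2 - 118*t**2 + 287*D)
H(311, Y(Z(6)**2))/(-32814) = (-2 - 118*4*(-3 - 1*6)**4 + 287*311)/(-32814) = (-2 - 118*4*(-3 - 6)**4 + 89257)*(-1/32814) = (-2 - 118*(2*(-9)**2)**2 + 89257)*(-1/32814) = (-2 - 118*(2*81)**2 + 89257)*(-1/32814) = (-2 - 118*162**2 + 89257)*(-1/32814) = (-2 - 118*26244 + 89257)*(-1/32814) = (-2 - 3096792 + 89257)*(-1/32814) = -3007537*(-1/32814) = 3007537/32814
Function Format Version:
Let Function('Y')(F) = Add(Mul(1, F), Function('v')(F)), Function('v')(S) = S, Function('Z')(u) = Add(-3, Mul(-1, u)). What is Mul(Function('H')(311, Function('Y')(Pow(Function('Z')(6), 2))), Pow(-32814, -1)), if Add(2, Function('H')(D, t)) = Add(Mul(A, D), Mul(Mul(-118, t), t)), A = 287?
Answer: Rational(3007537, 32814) ≈ 91.654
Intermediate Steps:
Function('Y')(F) = Mul(2, F) (Function('Y')(F) = Add(Mul(1, F), F) = Add(F, F) = Mul(2, F))
Function('H')(D, t) = Add(-2, Mul(-118, Pow(t, 2)), Mul(287, D)) (Function('H')(D, t) = Add(-2, Add(Mul(287, D), Mul(Mul(-118, t), t))) = Add(-2, Add(Mul(287, D), Mul(-118, Pow(t, 2)))) = Add(-2, Add(Mul(-118, Pow(t, 2)), Mul(287, D))) = Add(-2, Mul(-118, Pow(t, 2)), Mul(287, D)))
Mul(Function('H')(311, Function('Y')(Pow(Function('Z')(6), 2))), Pow(-32814, -1)) = Mul(Add(-2, Mul(-118, Pow(Mul(2, Pow(Add(-3, Mul(-1, 6)), 2)), 2)), Mul(287, 311)), Pow(-32814, -1)) = Mul(Add(-2, Mul(-118, Pow(Mul(2, Pow(Add(-3, -6), 2)), 2)), 89257), Rational(-1, 32814)) = Mul(Add(-2, Mul(-118, Pow(Mul(2, Pow(-9, 2)), 2)), 89257), Rational(-1, 32814)) = Mul(Add(-2, Mul(-118, Pow(Mul(2, 81), 2)), 89257), Rational(-1, 32814)) = Mul(Add(-2, Mul(-118, Pow(162, 2)), 89257), Rational(-1, 32814)) = Mul(Add(-2, Mul(-118, 26244), 89257), Rational(-1, 32814)) = Mul(Add(-2, -3096792, 89257), Rational(-1, 32814)) = Mul(-3007537, Rational(-1, 32814)) = Rational(3007537, 32814)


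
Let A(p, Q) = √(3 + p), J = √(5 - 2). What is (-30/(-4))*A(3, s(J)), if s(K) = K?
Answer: 15*√6/2 ≈ 18.371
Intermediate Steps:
J = √3 ≈ 1.7320
(-30/(-4))*A(3, s(J)) = (-30/(-4))*√(3 + 3) = (-30*(-¼))*√6 = 15*√6/2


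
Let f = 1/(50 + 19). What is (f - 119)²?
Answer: 67404100/4761 ≈ 14158.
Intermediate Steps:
f = 1/69 ≈ 0.014493
(f - 119)² = (1/69 - 119)² = (-8210/69)² = 67404100/4761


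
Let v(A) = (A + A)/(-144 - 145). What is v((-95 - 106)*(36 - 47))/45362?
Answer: -2211/6554809 ≈ -0.00033731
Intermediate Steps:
v(A) = -2*A/289 (v(A) = (2*A)/(-289) = (2*A)*(-1/289) = -2*A/289)
v((-95 - 106)*(36 - 47))/45362 = -2*(-95 - 106)*(36 - 47)/289/45362 = -(-402)*(-11)/289*(1/45362) = -2/289*2211*(1/45362) = -4422/289*1/45362 = -2211/6554809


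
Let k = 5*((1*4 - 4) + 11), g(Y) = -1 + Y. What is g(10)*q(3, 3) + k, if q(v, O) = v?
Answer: 82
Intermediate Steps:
k = 55 (k = 5*((4 - 4) + 11) = 5*(0 + 11) = 5*11 = 55)
g(10)*q(3, 3) + k = (-1 + 10)*3 + 55 = 9*3 + 55 = 27 + 55 = 82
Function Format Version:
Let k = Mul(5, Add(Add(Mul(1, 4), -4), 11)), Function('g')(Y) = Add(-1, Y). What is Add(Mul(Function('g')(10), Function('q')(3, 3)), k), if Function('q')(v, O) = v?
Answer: 82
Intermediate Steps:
k = 55 (k = Mul(5, Add(Add(4, -4), 11)) = Mul(5, Add(0, 11)) = Mul(5, 11) = 55)
Add(Mul(Function('g')(10), Function('q')(3, 3)), k) = Add(Mul(Add(-1, 10), 3), 55) = Add(Mul(9, 3), 55) = Add(27, 55) = 82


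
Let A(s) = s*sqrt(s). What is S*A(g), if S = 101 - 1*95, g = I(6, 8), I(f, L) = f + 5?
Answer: 66*sqrt(11) ≈ 218.90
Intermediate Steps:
I(f, L) = 5 + f
g = 11 (g = 5 + 6 = 11)
A(s) = s**(3/2)
S = 6 (S = 101 - 95 = 6)
S*A(g) = 6*11**(3/2) = 6*(11*sqrt(11)) = 66*sqrt(11)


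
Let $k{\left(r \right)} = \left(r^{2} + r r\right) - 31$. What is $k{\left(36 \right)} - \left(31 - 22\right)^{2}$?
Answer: $2480$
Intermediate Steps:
$k{\left(r \right)} = -31 + 2 r^{2}$ ($k{\left(r \right)} = \left(r^{2} + r^{2}\right) - 31 = 2 r^{2} - 31 = -31 + 2 r^{2}$)
$k{\left(36 \right)} - \left(31 - 22\right)^{2} = \left(-31 + 2 \cdot 36^{2}\right) - \left(31 - 22\right)^{2} = \left(-31 + 2 \cdot 1296\right) - 9^{2} = \left(-31 + 2592\right) - 81 = 2561 - 81 = 2480$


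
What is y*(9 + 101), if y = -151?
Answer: -16610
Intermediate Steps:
y*(9 + 101) = -151*(9 + 101) = -151*110 = -16610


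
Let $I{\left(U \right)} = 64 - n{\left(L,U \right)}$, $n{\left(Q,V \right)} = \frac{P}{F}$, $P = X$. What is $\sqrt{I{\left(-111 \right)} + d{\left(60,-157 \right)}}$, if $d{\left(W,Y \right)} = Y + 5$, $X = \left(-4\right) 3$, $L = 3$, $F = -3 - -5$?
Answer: $i \sqrt{82} \approx 9.0554 i$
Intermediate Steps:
$F = 2$ ($F = -3 + 5 = 2$)
$X = -12$
$P = -12$
$n{\left(Q,V \right)} = -6$ ($n{\left(Q,V \right)} = - \frac{12}{2} = \left(-12\right) \frac{1}{2} = -6$)
$I{\left(U \right)} = 70$ ($I{\left(U \right)} = 64 - -6 = 64 + 6 = 70$)
$d{\left(W,Y \right)} = 5 + Y$
$\sqrt{I{\left(-111 \right)} + d{\left(60,-157 \right)}} = \sqrt{70 + \left(5 - 157\right)} = \sqrt{70 - 152} = \sqrt{-82} = i \sqrt{82}$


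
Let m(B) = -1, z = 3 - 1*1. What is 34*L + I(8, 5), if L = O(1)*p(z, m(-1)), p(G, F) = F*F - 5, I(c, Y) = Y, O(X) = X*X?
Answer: -131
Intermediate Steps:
z = 2 (z = 3 - 1 = 2)
O(X) = X²
p(G, F) = -5 + F² (p(G, F) = F² - 5 = -5 + F²)
L = -4 (L = 1²*(-5 + (-1)²) = 1*(-5 + 1) = 1*(-4) = -4)
34*L + I(8, 5) = 34*(-4) + 5 = -136 + 5 = -131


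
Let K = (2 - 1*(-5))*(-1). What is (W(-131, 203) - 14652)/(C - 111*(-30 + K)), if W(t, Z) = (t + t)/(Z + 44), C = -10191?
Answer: 1809653/751374 ≈ 2.4085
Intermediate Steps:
W(t, Z) = 2*t/(44 + Z) (W(t, Z) = (2*t)/(44 + Z) = 2*t/(44 + Z))
K = -7 (K = (2 + 5)*(-1) = 7*(-1) = -7)
(W(-131, 203) - 14652)/(C - 111*(-30 + K)) = (2*(-131)/(44 + 203) - 14652)/(-10191 - 111*(-30 - 7)) = (2*(-131)/247 - 14652)/(-10191 - 111*(-37)) = (2*(-131)*(1/247) - 14652)/(-10191 + 4107) = (-262/247 - 14652)/(-6084) = -3619306/247*(-1/6084) = 1809653/751374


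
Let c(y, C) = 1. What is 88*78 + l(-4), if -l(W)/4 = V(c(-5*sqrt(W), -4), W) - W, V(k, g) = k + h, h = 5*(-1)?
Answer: 6864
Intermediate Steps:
h = -5
V(k, g) = -5 + k (V(k, g) = k - 5 = -5 + k)
l(W) = 16 + 4*W (l(W) = -4*((-5 + 1) - W) = -4*(-4 - W) = 16 + 4*W)
88*78 + l(-4) = 88*78 + (16 + 4*(-4)) = 6864 + (16 - 16) = 6864 + 0 = 6864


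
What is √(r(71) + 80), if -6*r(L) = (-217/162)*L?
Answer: √279501/54 ≈ 9.7903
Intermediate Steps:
r(L) = 217*L/972 (r(L) = -(-217/162)*L/6 = -(-217*1/162)*L/6 = -(-217)*L/972 = 217*L/972)
√(r(71) + 80) = √((217/972)*71 + 80) = √(15407/972 + 80) = √(93167/972) = √279501/54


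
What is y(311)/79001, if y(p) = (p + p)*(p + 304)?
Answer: 382530/79001 ≈ 4.8421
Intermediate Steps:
y(p) = 2*p*(304 + p) (y(p) = (2*p)*(304 + p) = 2*p*(304 + p))
y(311)/79001 = (2*311*(304 + 311))/79001 = (2*311*615)*(1/79001) = 382530*(1/79001) = 382530/79001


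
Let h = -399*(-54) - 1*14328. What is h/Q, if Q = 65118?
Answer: 1203/10853 ≈ 0.11084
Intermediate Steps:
h = 7218 (h = 21546 - 14328 = 7218)
h/Q = 7218/65118 = 7218*(1/65118) = 1203/10853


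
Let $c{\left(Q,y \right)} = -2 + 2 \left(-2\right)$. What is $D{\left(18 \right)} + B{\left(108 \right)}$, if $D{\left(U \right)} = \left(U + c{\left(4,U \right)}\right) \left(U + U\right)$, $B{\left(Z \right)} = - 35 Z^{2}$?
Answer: $-407808$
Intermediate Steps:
$c{\left(Q,y \right)} = -6$ ($c{\left(Q,y \right)} = -2 - 4 = -6$)
$D{\left(U \right)} = 2 U \left(-6 + U\right)$ ($D{\left(U \right)} = \left(U - 6\right) \left(U + U\right) = \left(-6 + U\right) 2 U = 2 U \left(-6 + U\right)$)
$D{\left(18 \right)} + B{\left(108 \right)} = 2 \cdot 18 \left(-6 + 18\right) - 35 \cdot 108^{2} = 2 \cdot 18 \cdot 12 - 408240 = 432 - 408240 = -407808$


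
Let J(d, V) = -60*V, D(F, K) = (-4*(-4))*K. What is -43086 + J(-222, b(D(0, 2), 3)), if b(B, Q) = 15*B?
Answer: -71886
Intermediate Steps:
D(F, K) = 16*K
-43086 + J(-222, b(D(0, 2), 3)) = -43086 - 900*16*2 = -43086 - 900*32 = -43086 - 60*480 = -43086 - 28800 = -71886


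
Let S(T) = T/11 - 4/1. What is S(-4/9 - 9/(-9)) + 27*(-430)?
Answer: -1149781/99 ≈ -11614.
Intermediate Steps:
S(T) = -4 + T/11 (S(T) = T*(1/11) - 4*1 = T/11 - 4 = -4 + T/11)
S(-4/9 - 9/(-9)) + 27*(-430) = (-4 + (-4/9 - 9/(-9))/11) + 27*(-430) = (-4 + (-4*⅑ - 9*(-⅑))/11) - 11610 = (-4 + (-4/9 + 1)/11) - 11610 = (-4 + (1/11)*(5/9)) - 11610 = (-4 + 5/99) - 11610 = -391/99 - 11610 = -1149781/99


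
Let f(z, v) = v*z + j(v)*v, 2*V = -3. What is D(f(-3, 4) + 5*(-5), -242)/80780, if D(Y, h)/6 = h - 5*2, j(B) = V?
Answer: -54/2885 ≈ -0.018717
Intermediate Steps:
V = -3/2 (V = (½)*(-3) = -3/2 ≈ -1.5000)
j(B) = -3/2
f(z, v) = -3*v/2 + v*z (f(z, v) = v*z - 3*v/2 = -3*v/2 + v*z)
D(Y, h) = -60 + 6*h (D(Y, h) = 6*(h - 5*2) = 6*(h - 10) = 6*(-10 + h) = -60 + 6*h)
D(f(-3, 4) + 5*(-5), -242)/80780 = (-60 + 6*(-242))/80780 = (-60 - 1452)*(1/80780) = -1512*1/80780 = -54/2885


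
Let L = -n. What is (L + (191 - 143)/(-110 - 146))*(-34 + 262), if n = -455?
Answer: 414789/4 ≈ 1.0370e+5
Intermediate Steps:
L = 455 (L = -1*(-455) = 455)
(L + (191 - 143)/(-110 - 146))*(-34 + 262) = (455 + (191 - 143)/(-110 - 146))*(-34 + 262) = (455 + 48/(-256))*228 = (455 + 48*(-1/256))*228 = (455 - 3/16)*228 = (7277/16)*228 = 414789/4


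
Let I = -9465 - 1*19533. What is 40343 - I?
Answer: 69341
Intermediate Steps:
I = -28998 (I = -9465 - 19533 = -28998)
40343 - I = 40343 - 1*(-28998) = 40343 + 28998 = 69341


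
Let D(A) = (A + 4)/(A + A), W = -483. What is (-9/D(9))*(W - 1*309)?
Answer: 128304/13 ≈ 9869.5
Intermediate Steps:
D(A) = (4 + A)/(2*A) (D(A) = (4 + A)/((2*A)) = (4 + A)*(1/(2*A)) = (4 + A)/(2*A))
(-9/D(9))*(W - 1*309) = (-9*18/(4 + 9))*(-483 - 1*309) = (-9/((½)*(⅑)*13))*(-483 - 309) = -9/13/18*(-792) = -9*18/13*(-792) = -162/13*(-792) = 128304/13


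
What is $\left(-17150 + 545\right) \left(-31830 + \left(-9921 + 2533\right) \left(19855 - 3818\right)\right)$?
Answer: $1967911453530$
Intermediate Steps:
$\left(-17150 + 545\right) \left(-31830 + \left(-9921 + 2533\right) \left(19855 - 3818\right)\right) = - 16605 \left(-31830 - 118481356\right) = \left(-16605\right) \left(-118513186\right) = 1967911453530$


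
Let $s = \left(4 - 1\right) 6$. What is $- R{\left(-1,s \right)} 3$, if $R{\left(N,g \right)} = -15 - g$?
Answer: $99$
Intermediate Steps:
$s = 18$ ($s = 3 \cdot 6 = 18$)
$- R{\left(-1,s \right)} 3 = - \left(-15 - 18\right) 3 = - \left(-33\right) 3 = \left(-1\right) \left(-99\right) = 99$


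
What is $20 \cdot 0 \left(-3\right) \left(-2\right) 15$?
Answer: $0$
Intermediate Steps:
$20 \cdot 0 \left(-3\right) \left(-2\right) 15 = 20 \cdot 0 \left(-2\right) 15 = 20 \cdot 0 \cdot 15 = 0 \cdot 15 = 0$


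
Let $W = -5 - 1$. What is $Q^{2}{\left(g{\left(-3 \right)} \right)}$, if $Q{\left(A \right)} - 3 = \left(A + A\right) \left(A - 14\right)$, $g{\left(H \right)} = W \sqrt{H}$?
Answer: $-39303 - 71568 i \sqrt{3} \approx -39303.0 - 1.2396 \cdot 10^{5} i$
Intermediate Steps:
$W = -6$ ($W = -5 - 1 = -6$)
$g{\left(H \right)} = - 6 \sqrt{H}$
$Q{\left(A \right)} = 3 + 2 A \left(-14 + A\right)$ ($Q{\left(A \right)} = 3 + \left(A + A\right) \left(A - 14\right) = 3 + 2 A \left(-14 + A\right)$)
$Q^{2}{\left(g{\left(-3 \right)} \right)} = \left(3 - 28 \left(- 6 \sqrt{-3}\right) + 2 \left(- 6 \sqrt{-3}\right)^{2}\right)^{2} = \left(3 - 28 \left(- 6 i \sqrt{3}\right) + 2 \left(- 6 i \sqrt{3}\right)^{2}\right)^{2} = \left(3 + 168 i \sqrt{3} + 2 \left(-108\right)\right)^{2} = \left(3 + 168 i \sqrt{3} - 216\right)^{2} = \left(-213 + 168 i \sqrt{3}\right)^{2}$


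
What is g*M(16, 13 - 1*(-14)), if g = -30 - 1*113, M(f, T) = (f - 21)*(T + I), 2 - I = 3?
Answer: 18590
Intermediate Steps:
I = -1 (I = 2 - 1*3 = 2 - 3 = -1)
M(f, T) = (-1 + T)*(-21 + f) (M(f, T) = (f - 21)*(T - 1) = (-21 + f)*(-1 + T) = (-1 + T)*(-21 + f))
g = -143 (g = -30 - 113 = -143)
g*M(16, 13 - 1*(-14)) = -143*(21 - 1*16 - 21*(13 - 1*(-14)) + (13 - 1*(-14))*16) = -143*(21 - 16 - 21*(13 + 14) + (13 + 14)*16) = -143*(21 - 16 - 21*27 + 27*16) = -143*(21 - 16 - 567 + 432) = -143*(-130) = 18590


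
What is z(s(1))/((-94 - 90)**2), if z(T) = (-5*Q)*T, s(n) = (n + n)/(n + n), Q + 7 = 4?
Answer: 15/33856 ≈ 0.00044305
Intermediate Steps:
Q = -3 (Q = -7 + 4 = -3)
s(n) = 1 (s(n) = (2*n)/((2*n)) = (2*n)*(1/(2*n)) = 1)
z(T) = 15*T (z(T) = (-5*(-3))*T = 15*T)
z(s(1))/((-94 - 90)**2) = (15*1)/((-94 - 90)**2) = 15/((-184)**2) = 15/33856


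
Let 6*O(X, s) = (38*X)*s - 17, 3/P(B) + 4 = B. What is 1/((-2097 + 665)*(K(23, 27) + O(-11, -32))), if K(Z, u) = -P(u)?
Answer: -23/73327708 ≈ -3.1366e-7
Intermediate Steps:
P(B) = 3/(-4 + B)
O(X, s) = -17/6 + 19*X*s/3 (O(X, s) = ((38*X)*s - 17)/6 = (38*X*s - 17)/6 = (-17 + 38*X*s)/6 = -17/6 + 19*X*s/3)
K(Z, u) = -3/(-4 + u)
1/((-2097 + 665)*(K(23, 27) + O(-11, -32))) = 1/((-2097 + 665)*(-3/(-4 + 27) + (-17/6 + (19/3)*(-11)*(-32)))) = 1/(-1432*(-3/23 + (-17/6 + 6688/3))) = 1/(-1432*(-3*1/23 + 4453/2)) = 1/(-1432*(-3/23 + 4453/2)) = 1/(-1432*102413/46) = 1/(-73327708/23) = -23/73327708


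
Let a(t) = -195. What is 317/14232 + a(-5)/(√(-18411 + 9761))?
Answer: 317/14232 + 39*I*√346/346 ≈ 0.022274 + 2.0967*I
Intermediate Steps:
317/14232 + a(-5)/(√(-18411 + 9761)) = 317/14232 - 195/√(-18411 + 9761) = 317*(1/14232) - 195*(-I*√346/1730) = 317/14232 - 195*(-I*√346/1730) = 317/14232 - (-39)*I*√346/346 = 317/14232 + 39*I*√346/346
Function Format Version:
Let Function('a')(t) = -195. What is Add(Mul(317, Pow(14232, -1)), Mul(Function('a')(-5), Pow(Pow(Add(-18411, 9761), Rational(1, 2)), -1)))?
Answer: Add(Rational(317, 14232), Mul(Rational(39, 346), I, Pow(346, Rational(1, 2)))) ≈ Add(0.022274, Mul(2.0967, I))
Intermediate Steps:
Add(Mul(317, Pow(14232, -1)), Mul(Function('a')(-5), Pow(Pow(Add(-18411, 9761), Rational(1, 2)), -1))) = Add(Mul(317, Pow(14232, -1)), Mul(-195, Pow(Pow(Add(-18411, 9761), Rational(1, 2)), -1))) = Add(Mul(317, Rational(1, 14232)), Mul(-195, Pow(Pow(-8650, Rational(1, 2)), -1))) = Add(Rational(317, 14232), Mul(-195, Pow(Mul(5, I, Pow(346, Rational(1, 2))), -1))) = Add(Rational(317, 14232), Mul(-195, Mul(Rational(-1, 1730), I, Pow(346, Rational(1, 2))))) = Add(Rational(317, 14232), Mul(Rational(39, 346), I, Pow(346, Rational(1, 2))))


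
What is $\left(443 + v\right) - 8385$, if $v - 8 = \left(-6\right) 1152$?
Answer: $-14846$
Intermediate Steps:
$v = -6904$ ($v = 8 - 6912 = -6904$)
$\left(443 + v\right) - 8385 = \left(443 - 6904\right) - 8385 = -6461 - 8385 = -14846$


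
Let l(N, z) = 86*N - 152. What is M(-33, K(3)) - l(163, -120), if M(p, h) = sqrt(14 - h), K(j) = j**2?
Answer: -13866 + sqrt(5) ≈ -13864.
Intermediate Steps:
l(N, z) = -152 + 86*N
M(-33, K(3)) - l(163, -120) = sqrt(14 - 1*3**2) - (-152 + 86*163) = sqrt(14 - 1*9) - (-152 + 14018) = sqrt(14 - 9) - 1*13866 = sqrt(5) - 13866 = -13866 + sqrt(5)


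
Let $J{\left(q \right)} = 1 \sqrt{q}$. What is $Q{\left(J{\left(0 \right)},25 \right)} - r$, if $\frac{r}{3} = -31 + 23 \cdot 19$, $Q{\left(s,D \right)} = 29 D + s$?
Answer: $-493$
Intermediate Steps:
$J{\left(q \right)} = \sqrt{q}$
$Q{\left(s,D \right)} = s + 29 D$
$r = 1218$ ($r = 3 \left(-31 + 23 \cdot 19\right) = 3 \left(-31 + 437\right) = 3 \cdot 406 = 1218$)
$Q{\left(J{\left(0 \right)},25 \right)} - r = \left(\sqrt{0} + 29 \cdot 25\right) - 1218 = \left(0 + 725\right) - 1218 = 725 - 1218 = -493$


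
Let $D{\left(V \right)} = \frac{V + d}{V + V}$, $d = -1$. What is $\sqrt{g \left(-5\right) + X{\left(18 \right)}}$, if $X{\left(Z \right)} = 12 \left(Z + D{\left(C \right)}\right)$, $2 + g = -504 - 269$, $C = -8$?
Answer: $\frac{\sqrt{16391}}{2} \approx 64.014$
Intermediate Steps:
$g = -775$ ($g = -2 - 773 = -775$)
$D{\left(V \right)} = \frac{-1 + V}{2 V}$ ($D{\left(V \right)} = \frac{V - 1}{V + V} = \frac{-1 + V}{2 V}$)
$X{\left(Z \right)} = \frac{27}{4} + 12 Z$ ($X{\left(Z \right)} = 12 \left(Z + \frac{-1 - 8}{2 \left(-8\right)}\right) = 12 \left(Z + \frac{1}{2} \left(- \frac{1}{8}\right) \left(-9\right)\right) = 12 \left(Z + \frac{9}{16}\right) = 12 \left(\frac{9}{16} + Z\right) = \frac{27}{4} + 12 Z$)
$\sqrt{g \left(-5\right) + X{\left(18 \right)}} = \sqrt{\left(-775\right) \left(-5\right) + \left(\frac{27}{4} + 12 \cdot 18\right)} = \sqrt{3875 + \left(\frac{27}{4} + 216\right)} = \sqrt{3875 + \frac{891}{4}} = \sqrt{\frac{16391}{4}} = \frac{\sqrt{16391}}{2}$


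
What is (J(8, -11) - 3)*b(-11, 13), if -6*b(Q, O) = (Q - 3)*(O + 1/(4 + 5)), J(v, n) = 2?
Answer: -826/27 ≈ -30.593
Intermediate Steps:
b(Q, O) = -(-3 + Q)*(1/9 + O)/6 (b(Q, O) = -(Q - 3)*(O + 1/(4 + 5))/6 = -(-3 + Q)*(O + 1/9)/6 = -(-3 + Q)*(1/9 + O)/6)
(J(8, -11) - 3)*b(-11, 13) = (2 - 3)*(1/18 + (1/2)*13 - 1/54*(-11) - 1/6*13*(-11)) = -(1/18 + 13/2 + 11/54 + 143/6) = -1*826/27 = -826/27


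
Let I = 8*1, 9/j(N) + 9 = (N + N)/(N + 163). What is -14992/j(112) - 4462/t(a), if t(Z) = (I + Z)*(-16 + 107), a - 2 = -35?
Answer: 614283602/45045 ≈ 13637.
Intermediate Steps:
a = -33 (a = 2 - 35 = -33)
j(N) = 9/(-9 + 2*N/(163 + N)) (j(N) = 9/(-9 + (N + N)/(N + 163)) = 9/(-9 + (2*N)/(163 + N)) = 9/(-9 + 2*N/(163 + N)))
I = 8
t(Z) = 728 + 91*Z (t(Z) = (8 + Z)*(-16 + 107) = (8 + Z)*91 = 728 + 91*Z)
-14992/j(112) - 4462/t(a) = -14992*(1467 + 7*112)/(9*(-163 - 1*112)) - 4462/(728 + 91*(-33)) = -14992*(1467 + 784)/(9*(-163 - 112)) - 4462/(728 - 3003) = -14992/(9*(-275)/2251) - 4462/(-2275) = -14992/(9*(1/2251)*(-275)) - 4462*(-1/2275) = -14992/(-2475/2251) + 4462/2275 = -14992*(-2251/2475) + 4462/2275 = 33746992/2475 + 4462/2275 = 614283602/45045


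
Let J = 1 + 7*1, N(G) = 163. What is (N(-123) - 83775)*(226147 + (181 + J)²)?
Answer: -21895307216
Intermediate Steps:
J = 8 (J = 1 + 7 = 8)
(N(-123) - 83775)*(226147 + (181 + J)²) = (163 - 83775)*(226147 + (181 + 8)²) = -83612*(226147 + 189²) = -83612*(226147 + 35721) = -83612*261868 = -21895307216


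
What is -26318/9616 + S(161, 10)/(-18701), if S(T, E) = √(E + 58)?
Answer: -13159/4808 - 2*√17/18701 ≈ -2.7373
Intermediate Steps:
S(T, E) = √(58 + E)
-26318/9616 + S(161, 10)/(-18701) = -26318/9616 + √(58 + 10)/(-18701) = -26318*1/9616 + √68*(-1/18701) = -13159/4808 + (2*√17)*(-1/18701) = -13159/4808 - 2*√17/18701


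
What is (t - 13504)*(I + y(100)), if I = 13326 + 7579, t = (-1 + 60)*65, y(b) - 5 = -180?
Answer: -200438370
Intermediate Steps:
y(b) = -175 (y(b) = 5 - 180 = -175)
t = 3835 (t = 59*65 = 3835)
I = 20905
(t - 13504)*(I + y(100)) = (3835 - 13504)*(20905 - 175) = -9669*20730 = -200438370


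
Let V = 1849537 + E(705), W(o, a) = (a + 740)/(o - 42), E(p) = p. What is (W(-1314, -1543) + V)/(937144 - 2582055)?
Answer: -2508928955/2230499316 ≈ -1.1248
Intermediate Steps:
W(o, a) = (740 + a)/(-42 + o)
V = 1850242 (V = 1849537 + 705 = 1850242)
(W(-1314, -1543) + V)/(937144 - 2582055) = ((740 - 1543)/(-42 - 1314) + 1850242)/(937144 - 2582055) = (-803/(-1356) + 1850242)/(-1644911) = (-1/1356*(-803) + 1850242)*(-1/1644911) = (803/1356 + 1850242)*(-1/1644911) = (2508928955/1356)*(-1/1644911) = -2508928955/2230499316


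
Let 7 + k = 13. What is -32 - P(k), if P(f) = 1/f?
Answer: -193/6 ≈ -32.167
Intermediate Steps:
k = 6 (k = -7 + 13 = 6)
-32 - P(k) = -32 - 1/6 = -32 - 1*⅙ = -32 - ⅙ = -193/6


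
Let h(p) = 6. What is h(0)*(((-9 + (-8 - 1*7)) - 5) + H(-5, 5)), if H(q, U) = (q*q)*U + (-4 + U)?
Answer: 582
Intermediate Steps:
H(q, U) = -4 + U + U*q² (H(q, U) = q²*U + (-4 + U) = U*q² + (-4 + U) = -4 + U + U*q²)
h(0)*(((-9 + (-8 - 1*7)) - 5) + H(-5, 5)) = 6*(((-9 + (-8 - 1*7)) - 5) + (-4 + 5 + 5*(-5)²)) = 6*(((-9 + (-8 - 7)) - 5) + (-4 + 5 + 5*25)) = 6*(((-9 - 15) - 5) + (-4 + 5 + 125)) = 6*((-24 - 5) + 126) = 6*(-29 + 126) = 6*97 = 582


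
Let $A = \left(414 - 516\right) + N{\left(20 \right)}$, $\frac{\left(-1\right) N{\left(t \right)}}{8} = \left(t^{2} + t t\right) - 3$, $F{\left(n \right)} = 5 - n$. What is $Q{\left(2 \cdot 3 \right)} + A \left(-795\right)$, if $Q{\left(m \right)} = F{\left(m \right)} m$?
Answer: $5150004$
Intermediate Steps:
$N{\left(t \right)} = 24 - 16 t^{2}$ ($N{\left(t \right)} = - 8 \left(\left(t^{2} + t t\right) - 3\right) = - 8 \left(\left(t^{2} + t^{2}\right) - 3\right) = - 8 \left(2 t^{2} - 3\right) = - 8 \left(-3 + 2 t^{2}\right) = 24 - 16 t^{2}$)
$Q{\left(m \right)} = m \left(5 - m\right)$ ($Q{\left(m \right)} = \left(5 - m\right) m = m \left(5 - m\right)$)
$A = -6478$ ($A = \left(414 - 516\right) + \left(24 - 16 \cdot 20^{2}\right) = -102 + \left(24 - 6400\right) = -102 - 6376 = -6478$)
$Q{\left(2 \cdot 3 \right)} + A \left(-795\right) = 2 \cdot 3 \left(5 - 2 \cdot 3\right) - -5150010 = 6 \left(5 - 6\right) + 5150010 = 6 \left(-1\right) + 5150010 = -6 + 5150010 = 5150004$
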